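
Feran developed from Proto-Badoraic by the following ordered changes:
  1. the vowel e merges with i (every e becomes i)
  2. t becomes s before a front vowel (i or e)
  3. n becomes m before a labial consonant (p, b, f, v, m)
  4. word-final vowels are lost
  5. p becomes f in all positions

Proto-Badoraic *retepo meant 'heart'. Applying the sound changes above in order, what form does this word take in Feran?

risif

Feran: start from *retepo.
  rule 1 (vowel merger): retepo → ritipo
  rule 2 (palatalisation): ritipo → risipo
  rule 3: no change — risipo
  rule 4 (apocope): risipo → risip
  rule 5 (unconditioned shift): risip → risif
  ⇒ Feran risif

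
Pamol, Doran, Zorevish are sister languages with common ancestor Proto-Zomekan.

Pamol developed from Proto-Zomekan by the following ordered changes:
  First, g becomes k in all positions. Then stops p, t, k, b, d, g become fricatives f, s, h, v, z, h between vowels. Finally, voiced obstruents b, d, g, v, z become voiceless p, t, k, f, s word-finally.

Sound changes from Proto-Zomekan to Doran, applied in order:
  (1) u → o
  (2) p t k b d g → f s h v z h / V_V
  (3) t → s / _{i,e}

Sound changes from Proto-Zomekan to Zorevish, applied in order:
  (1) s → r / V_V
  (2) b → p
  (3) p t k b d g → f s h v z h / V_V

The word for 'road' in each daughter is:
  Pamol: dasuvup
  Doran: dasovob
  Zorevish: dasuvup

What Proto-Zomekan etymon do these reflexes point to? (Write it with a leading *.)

Position 3: Pamol has s, Doran has s, Zorevish has s. Taking the neighbouring segments as reconstructed: Pamol s could go back to *t or *s; Doran s could go back to *t or *s; Zorevish s can only go back to *t — the one source consistent with every daughter is *t.
Position 7: Pamol has p, Doran has b, Zorevish has p. Doran preserves b here (none of its changes turn any other segment into b), so the proto-segment is *b.
Continuing position by position gives *datuvub; check it forward:
Pamol: start from *datuvub.
  rule 1: no change — datuvub
  rule 2 (intervocalic lenition): datuvub → dasuvub
  rule 3 (final devoicing): dasuvub → dasuvup
  ⇒ Pamol dasuvup
Doran: start from *datuvub.
  rule 1 (vowel merger): datuvub → datovob
  rule 2 (intervocalic lenition): datovob → dasovob
  rule 3: no change — dasovob
  ⇒ Doran dasovob
Zorevish: start from *datuvub.
  rule 1: no change — datuvub
  rule 2 (unconditioned shift): datuvub → datuvup
  rule 3 (intervocalic lenition): datuvup → dasuvup
  ⇒ Zorevish dasuvup
*datuvub is the unique common source.

*datuvub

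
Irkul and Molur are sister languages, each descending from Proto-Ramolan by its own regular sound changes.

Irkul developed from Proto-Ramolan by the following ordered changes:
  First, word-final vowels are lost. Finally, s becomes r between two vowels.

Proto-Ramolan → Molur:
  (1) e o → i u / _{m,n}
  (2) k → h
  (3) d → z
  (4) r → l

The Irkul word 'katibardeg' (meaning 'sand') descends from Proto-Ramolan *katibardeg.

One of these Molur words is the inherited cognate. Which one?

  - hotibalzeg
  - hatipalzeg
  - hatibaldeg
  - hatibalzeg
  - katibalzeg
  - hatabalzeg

Molur: start from *katibardeg.
  rule 1: no change — katibardeg
  rule 2 (unconditioned shift): katibardeg → hatibardeg
  rule 3 (unconditioned shift): hatibardeg → hatibarzeg
  rule 4 (unconditioned shift): hatibarzeg → hatibalzeg
  ⇒ Molur hatibalzeg
The other candidates each miss or misapply at least one Molur change.

hatibalzeg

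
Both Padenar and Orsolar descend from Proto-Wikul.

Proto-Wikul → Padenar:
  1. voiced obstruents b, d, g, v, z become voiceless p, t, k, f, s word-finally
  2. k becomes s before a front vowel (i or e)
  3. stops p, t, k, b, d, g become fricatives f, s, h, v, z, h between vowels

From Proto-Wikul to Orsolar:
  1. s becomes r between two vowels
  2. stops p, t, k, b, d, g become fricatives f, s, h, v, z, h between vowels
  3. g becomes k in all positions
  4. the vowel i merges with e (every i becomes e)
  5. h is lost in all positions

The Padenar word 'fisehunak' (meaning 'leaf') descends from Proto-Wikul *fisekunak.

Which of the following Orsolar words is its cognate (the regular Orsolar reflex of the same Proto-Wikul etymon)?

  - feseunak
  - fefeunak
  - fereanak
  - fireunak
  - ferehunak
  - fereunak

Orsolar: *fisekunak > firekunak > firehunak > ferehunak > fereunak  (by rhotacism, intervocalic lenition, vowel merger, h-loss)

fereunak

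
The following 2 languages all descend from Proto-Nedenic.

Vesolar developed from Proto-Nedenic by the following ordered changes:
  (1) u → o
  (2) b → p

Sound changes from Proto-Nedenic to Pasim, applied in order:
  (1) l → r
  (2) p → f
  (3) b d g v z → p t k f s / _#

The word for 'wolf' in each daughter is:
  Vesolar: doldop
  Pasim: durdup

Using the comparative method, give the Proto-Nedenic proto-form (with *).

Position 3: Vesolar has l, Pasim has r. Vesolar preserves l here (none of its changes turn any other segment into l), so the proto-segment is *l.
Position 5: Vesolar has o, Pasim has u. Pasim preserves u here (none of its changes turn any other segment into u), so the proto-segment is *u.
This points to *duldub. Verify forward in each daughter:
Vesolar: start from *duldub.
  rule 1 (vowel merger): duldub → doldob
  rule 2 (unconditioned shift): doldob → doldop
  ⇒ Vesolar doldop
Pasim: *duldub > durdub > durdup  (by unconditioned shift, final devoicing)
*duldub is the unique common source.

*duldub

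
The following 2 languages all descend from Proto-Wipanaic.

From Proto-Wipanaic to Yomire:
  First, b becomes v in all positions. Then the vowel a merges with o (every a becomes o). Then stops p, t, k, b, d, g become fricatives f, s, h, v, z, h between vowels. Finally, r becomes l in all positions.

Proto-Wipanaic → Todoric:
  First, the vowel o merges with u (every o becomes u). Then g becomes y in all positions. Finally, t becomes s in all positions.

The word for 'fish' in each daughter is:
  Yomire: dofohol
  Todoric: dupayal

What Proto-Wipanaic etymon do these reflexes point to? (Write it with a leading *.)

Position 4: Yomire has o, Todoric has a. Todoric preserves a here (none of its changes turn any other segment into a), so the proto-segment is *a.
Position 6: Yomire has o, Todoric has a. Todoric preserves a here (none of its changes turn any other segment into a), so the proto-segment is *a.
This points to *dopagal. Verify forward in each daughter:
Yomire: start from *dopagal.
  rule 1: no change — dopagal
  rule 2 (vowel merger): dopagal → dopogol
  rule 3 (intervocalic lenition): dopogol → dofohol
  rule 4: no change — dofohol
  ⇒ Yomire dofohol
Todoric: start from *dopagal.
  rule 1 (vowel merger): dopagal → dupagal
  rule 2 (unconditioned shift): dupagal → dupayal
  rule 3: no change — dupayal
  ⇒ Todoric dupayal
No other proto-form is consistent with every reflex, so the reconstruction is *dopagal.

*dopagal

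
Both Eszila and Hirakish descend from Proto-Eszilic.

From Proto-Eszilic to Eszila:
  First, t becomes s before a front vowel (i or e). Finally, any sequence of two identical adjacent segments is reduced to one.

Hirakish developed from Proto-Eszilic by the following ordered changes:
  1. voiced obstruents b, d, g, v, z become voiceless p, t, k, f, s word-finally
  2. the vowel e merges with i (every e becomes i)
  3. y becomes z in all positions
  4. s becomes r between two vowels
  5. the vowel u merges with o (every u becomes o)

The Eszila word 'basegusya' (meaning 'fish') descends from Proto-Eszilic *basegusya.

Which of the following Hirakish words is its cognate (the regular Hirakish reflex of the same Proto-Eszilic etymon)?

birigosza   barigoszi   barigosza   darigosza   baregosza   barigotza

barigosza

Hirakish: *basegusya
  basegusya (rule 1 does not apply)
  basegusya → basigusya   [vowel merger]
  basigusya → basigusza   [unconditioned shift]
  basigusza → barigusza   [rhotacism]
  barigusza → barigosza   [vowel merger]
  giving Hirakish barigosza.
Among the options, 'barigosza' alone shows every Hirakish change applied in order.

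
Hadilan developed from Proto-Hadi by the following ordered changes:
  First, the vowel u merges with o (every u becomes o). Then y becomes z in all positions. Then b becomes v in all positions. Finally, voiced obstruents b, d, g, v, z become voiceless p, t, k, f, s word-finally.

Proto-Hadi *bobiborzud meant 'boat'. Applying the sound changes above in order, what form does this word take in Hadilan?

vovivorzot

Hadilan: *bobiborzud > bobiborzod > vovivorzod > vovivorzot  (by vowel merger, unconditioned shift, final devoicing)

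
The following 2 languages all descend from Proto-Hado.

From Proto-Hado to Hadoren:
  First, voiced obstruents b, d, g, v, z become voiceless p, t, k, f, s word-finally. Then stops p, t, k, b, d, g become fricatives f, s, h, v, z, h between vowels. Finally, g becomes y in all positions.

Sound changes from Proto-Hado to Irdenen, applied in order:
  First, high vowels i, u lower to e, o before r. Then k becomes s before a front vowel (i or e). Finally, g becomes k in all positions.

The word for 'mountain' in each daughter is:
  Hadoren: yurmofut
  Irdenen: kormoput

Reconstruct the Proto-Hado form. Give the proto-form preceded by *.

Position 6: Hadoren has f, Irdenen has p. Irdenen preserves p here (none of its changes turn any other segment into p), so the proto-segment is *p.
Position 1: Hadoren has y, Irdenen has k. Taking the neighbouring segments as reconstructed: Hadoren y could go back to *g or *y; Irdenen k could go back to *k or *g — the one source consistent with every daughter is *g.
Continuing position by position gives *gurmoput; check it forward:
Hadoren: *gurmoput > gurmofut > yurmofut  (by intervocalic lenition, unconditioned shift)
Irdenen: *gurmoput > gormoput > kormoput  (by pre-rhotic lowering, unconditioned shift)
Only *gurmoput yields all of Hadoren yurmofut, Irdenen kormoput.

*gurmoput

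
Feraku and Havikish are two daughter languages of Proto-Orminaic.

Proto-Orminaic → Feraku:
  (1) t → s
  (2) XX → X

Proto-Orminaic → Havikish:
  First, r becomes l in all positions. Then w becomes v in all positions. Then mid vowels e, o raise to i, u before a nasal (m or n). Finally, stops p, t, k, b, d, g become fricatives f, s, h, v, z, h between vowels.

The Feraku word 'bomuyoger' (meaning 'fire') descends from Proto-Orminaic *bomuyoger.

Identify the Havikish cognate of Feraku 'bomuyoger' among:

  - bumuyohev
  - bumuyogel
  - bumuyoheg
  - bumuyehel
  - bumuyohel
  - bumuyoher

Havikish: *bomuyoger > bomuyogel > bumuyogel > bumuyohel  (by unconditioned shift, pre-nasal raising, intervocalic lenition)
The other candidates each miss or misapply at least one Havikish change.

bumuyohel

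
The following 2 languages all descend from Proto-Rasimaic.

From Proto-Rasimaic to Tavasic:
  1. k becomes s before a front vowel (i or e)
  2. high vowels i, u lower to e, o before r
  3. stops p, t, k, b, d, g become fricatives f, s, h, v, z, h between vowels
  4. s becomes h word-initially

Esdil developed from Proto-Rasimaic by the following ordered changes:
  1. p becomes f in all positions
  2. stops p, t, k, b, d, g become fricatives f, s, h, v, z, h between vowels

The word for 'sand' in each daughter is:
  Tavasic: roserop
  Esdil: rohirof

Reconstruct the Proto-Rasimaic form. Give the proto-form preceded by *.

*rokirop

Position 7: Tavasic has p, Esdil has f. Tavasic preserves p here (none of its changes turn any other segment into p), so the proto-segment is *p.
Position 4: Tavasic has e, Esdil has i. Esdil preserves i here (none of its changes turn any other segment into i), so the proto-segment is *i.
Position 3: Tavasic has s, Esdil has h. Taking the neighbouring segments as reconstructed: Tavasic s could go back to *t or *k or *s; Esdil h could go back to *k or *g or *h — the one source consistent with every daughter is *k.
This points to *rokirop. Verify forward in each daughter:
Tavasic: *rokirop > rosirop > roserop  (by palatalisation, pre-rhotic lowering)
Esdil: *rokirop > rokirof > rohirof  (by unconditioned shift, intervocalic lenition)
*rokirop is the unique common source.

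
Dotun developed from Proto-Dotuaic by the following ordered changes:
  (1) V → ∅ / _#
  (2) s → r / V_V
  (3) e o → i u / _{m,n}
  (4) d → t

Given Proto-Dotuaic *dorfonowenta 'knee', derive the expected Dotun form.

torfunowint

Dotun: *dorfonowenta
  dorfonowenta → dorfonowent   [apocope]
  dorfonowent (rule 2 does not apply)
  dorfonowent → dorfunowint   [pre-nasal raising]
  dorfunowint → torfunowint   [unconditioned shift]
  giving Dotun torfunowint.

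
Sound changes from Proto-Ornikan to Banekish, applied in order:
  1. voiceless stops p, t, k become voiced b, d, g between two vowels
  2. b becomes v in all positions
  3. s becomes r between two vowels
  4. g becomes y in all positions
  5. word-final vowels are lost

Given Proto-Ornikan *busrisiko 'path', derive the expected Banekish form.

vusririy

Banekish: *busrisiko
  busrisiko → busrisigo   [intervocalic voicing]
  busrisigo → vusrisigo   [unconditioned shift]
  vusrisigo → vusririgo   [rhotacism]
  vusririgo → vusririyo   [unconditioned shift]
  vusririyo → vusririy   [apocope]
  giving Banekish vusririy.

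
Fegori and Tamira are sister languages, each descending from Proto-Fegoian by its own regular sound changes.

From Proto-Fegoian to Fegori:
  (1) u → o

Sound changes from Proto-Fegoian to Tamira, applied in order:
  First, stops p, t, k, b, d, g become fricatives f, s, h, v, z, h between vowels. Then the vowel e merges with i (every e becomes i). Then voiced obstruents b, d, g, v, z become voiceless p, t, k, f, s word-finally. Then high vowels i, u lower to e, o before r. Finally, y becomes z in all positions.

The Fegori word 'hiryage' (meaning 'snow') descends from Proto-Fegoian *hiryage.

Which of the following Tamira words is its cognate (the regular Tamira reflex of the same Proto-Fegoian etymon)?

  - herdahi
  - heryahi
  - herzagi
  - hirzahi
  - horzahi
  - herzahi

Tamira: *hiryage
  hiryage → hiryahe   [intervocalic lenition]
  hiryahe → hiryahi   [vowel merger]
  hiryahi (rule 3 does not apply)
  hiryahi → heryahi   [pre-rhotic lowering]
  heryahi → herzahi   [unconditioned shift]
  giving Tamira herzahi.

herzahi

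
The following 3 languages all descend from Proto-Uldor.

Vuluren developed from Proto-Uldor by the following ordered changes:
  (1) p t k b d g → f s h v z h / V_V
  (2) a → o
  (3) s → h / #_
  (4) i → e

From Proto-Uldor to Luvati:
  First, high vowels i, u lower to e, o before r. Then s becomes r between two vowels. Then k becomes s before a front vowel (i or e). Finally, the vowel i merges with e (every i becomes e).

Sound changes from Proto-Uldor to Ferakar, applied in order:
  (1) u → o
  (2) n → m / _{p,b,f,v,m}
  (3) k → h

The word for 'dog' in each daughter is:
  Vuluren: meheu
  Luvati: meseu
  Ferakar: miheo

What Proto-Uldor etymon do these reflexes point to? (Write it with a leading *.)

*mikeu

Position 2: Vuluren has e, Luvati has e, Ferakar has i. Ferakar preserves i here (none of its changes turn any other segment into i), so the proto-segment is *i.
Position 5: Vuluren has u, Luvati has u, Ferakar has o. Vuluren preserves u here (none of its changes turn any other segment into u), so the proto-segment is *u.
Continuing position by position gives *mikeu; check it forward:
Vuluren: start from *mikeu.
  rule 1 (intervocalic lenition): mikeu → miheu
  rule 2: no change — miheu
  rule 3: no change — miheu
  rule 4 (vowel merger): miheu → meheu
  ⇒ Vuluren meheu
Luvati: start from *mikeu.
  rule 1: no change — mikeu
  rule 2: no change — mikeu
  rule 3 (palatalisation): mikeu → miseu
  rule 4 (vowel merger): miseu → meseu
  ⇒ Luvati meseu
Ferakar: *mikeu
  mikeu → mikeo   [vowel merger]
  mikeo (rule 2 does not apply)
  mikeo → miheo   [unconditioned shift]
  giving Ferakar miheo.
No other proto-form is consistent with every reflex, so the reconstruction is *mikeu.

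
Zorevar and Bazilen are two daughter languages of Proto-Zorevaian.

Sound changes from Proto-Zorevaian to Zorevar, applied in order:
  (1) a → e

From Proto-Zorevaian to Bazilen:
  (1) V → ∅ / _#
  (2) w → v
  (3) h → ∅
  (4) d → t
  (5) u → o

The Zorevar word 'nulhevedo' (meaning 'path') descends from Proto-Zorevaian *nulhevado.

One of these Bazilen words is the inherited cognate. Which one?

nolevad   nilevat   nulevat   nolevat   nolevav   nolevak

Bazilen: *nulhevado
  nulhevado → nulhevad   [apocope]
  nulhevad (rule 2 does not apply)
  nulhevad → nulevad   [h-loss]
  nulevad → nulevat   [unconditioned shift]
  nulevat → nolevat   [vowel merger]
  giving Bazilen nolevat.

nolevat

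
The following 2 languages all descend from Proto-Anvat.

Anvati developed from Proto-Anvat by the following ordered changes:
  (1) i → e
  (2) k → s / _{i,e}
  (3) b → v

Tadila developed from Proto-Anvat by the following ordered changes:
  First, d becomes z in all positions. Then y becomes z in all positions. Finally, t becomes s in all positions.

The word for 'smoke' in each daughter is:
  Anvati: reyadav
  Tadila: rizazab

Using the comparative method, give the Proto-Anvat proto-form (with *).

Position 3: Anvati has y, Tadila has z. Anvati preserves y here (none of its changes turn any other segment into y), so the proto-segment is *y.
Position 2: Anvati has e, Tadila has i. Tadila preserves i here (none of its changes turn any other segment into i), so the proto-segment is *i.
This points to *riyadab. Verify forward in each daughter:
Anvati: start from *riyadab.
  rule 1 (vowel merger): riyadab → reyadab
  rule 2: no change — reyadab
  rule 3 (unconditioned shift): reyadab → reyadav
  ⇒ Anvati reyadav
Tadila: start from *riyadab.
  rule 1 (unconditioned shift): riyadab → riyazab
  rule 2 (unconditioned shift): riyazab → rizazab
  rule 3: no change — rizazab
  ⇒ Tadila rizazab
*riyadab is the unique common source.

*riyadab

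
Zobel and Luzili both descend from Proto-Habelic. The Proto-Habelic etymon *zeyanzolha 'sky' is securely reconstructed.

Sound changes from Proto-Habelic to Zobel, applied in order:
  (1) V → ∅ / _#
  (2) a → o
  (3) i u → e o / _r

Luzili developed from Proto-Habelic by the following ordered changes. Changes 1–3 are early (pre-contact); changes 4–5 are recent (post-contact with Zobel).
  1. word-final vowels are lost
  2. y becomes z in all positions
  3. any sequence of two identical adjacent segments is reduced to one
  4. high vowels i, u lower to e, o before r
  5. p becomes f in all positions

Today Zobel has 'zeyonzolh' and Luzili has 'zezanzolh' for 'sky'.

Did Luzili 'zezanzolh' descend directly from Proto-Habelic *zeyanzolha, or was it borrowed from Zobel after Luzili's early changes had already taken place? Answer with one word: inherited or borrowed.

If inherited, *zeyanzolha would pass through all of Luzili's changes:
Luzili: *zeyanzolha > zeyanzolh > zezanzolh  (by apocope, unconditioned shift)
If borrowed from Zobel 'zeyonzolh' after the early changes, it would undergo only the recent ones:
  rule 4 (pre-rhotic lowering): no change (zeyonzolh)
  rule 5 (unconditioned shift): no change (zeyonzolh)
  ⇒ as a loan: zeyonzolh
Luzili 'zezanzolh' matches the inherited outcome exactly, so it is an inherited cognate, not a loan.

inherited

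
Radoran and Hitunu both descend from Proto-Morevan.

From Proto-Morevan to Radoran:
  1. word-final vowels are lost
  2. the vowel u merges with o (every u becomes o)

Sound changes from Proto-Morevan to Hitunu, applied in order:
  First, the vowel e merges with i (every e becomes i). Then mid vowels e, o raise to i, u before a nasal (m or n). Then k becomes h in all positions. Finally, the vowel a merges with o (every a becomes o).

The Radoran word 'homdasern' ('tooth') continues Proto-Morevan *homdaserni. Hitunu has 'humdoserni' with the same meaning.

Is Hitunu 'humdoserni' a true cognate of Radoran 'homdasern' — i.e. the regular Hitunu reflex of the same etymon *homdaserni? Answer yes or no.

Derive the expected Hitunu reflex of *homdaserni:
Hitunu: start from *homdaserni.
  rule 1 (vowel merger): homdaserni → homdasirni
  rule 2 (pre-nasal raising): homdasirni → humdasirni
  rule 3: no change — humdasirni
  rule 4 (vowel merger): humdasirni → humdosirni
  ⇒ Hitunu humdosirni
The regular Hitunu reflex would be 'humdosirni', but the attested form is 'humdoserni'. The correspondence is irregular, so they are not cognates (the Hitunu form has a different source).

no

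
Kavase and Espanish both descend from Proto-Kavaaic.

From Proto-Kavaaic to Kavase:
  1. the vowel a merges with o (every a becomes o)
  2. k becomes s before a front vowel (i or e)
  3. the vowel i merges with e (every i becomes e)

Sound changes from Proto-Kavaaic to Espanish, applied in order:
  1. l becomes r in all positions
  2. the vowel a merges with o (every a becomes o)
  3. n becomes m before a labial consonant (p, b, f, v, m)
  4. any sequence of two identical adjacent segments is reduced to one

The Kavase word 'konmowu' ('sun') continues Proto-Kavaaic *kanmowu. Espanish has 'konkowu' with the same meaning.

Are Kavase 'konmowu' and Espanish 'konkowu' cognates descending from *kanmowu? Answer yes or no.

no

Derive the expected Espanish reflex of *kanmowu:
Espanish: *kanmowu > konmowu > kommowu > komowu  (by vowel merger, nasal place assimilation, degemination)
The regular Espanish reflex would be 'komowu', but the attested form is 'konkowu'. The correspondence is irregular, so they are not cognates (the Espanish form has a different source).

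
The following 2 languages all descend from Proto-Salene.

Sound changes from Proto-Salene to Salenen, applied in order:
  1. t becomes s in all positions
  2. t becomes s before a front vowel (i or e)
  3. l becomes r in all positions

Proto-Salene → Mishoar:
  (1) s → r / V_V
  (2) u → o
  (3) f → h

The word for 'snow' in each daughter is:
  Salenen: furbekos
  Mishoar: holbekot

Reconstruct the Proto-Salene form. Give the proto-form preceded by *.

*fulbekot

Position 1: Salenen has f, Mishoar has h. Salenen preserves f here (none of its changes turn any other segment into f), so the proto-segment is *f.
Position 8: Salenen has s, Mishoar has t. Mishoar preserves t here (none of its changes turn any other segment into t), so the proto-segment is *t.
Position 2: Salenen has u, Mishoar has o. Salenen preserves u here (none of its changes turn any other segment into u), so the proto-segment is *u.
Continuing position by position gives *fulbekot; check it forward:
Salenen: *fulbekot > fulbekos > furbekos  (by unconditioned shift, unconditioned shift)
Mishoar: *fulbekot > folbekot > holbekot  (by vowel merger, unconditioned shift)
Only *fulbekot yields all of Salenen furbekos, Mishoar holbekot.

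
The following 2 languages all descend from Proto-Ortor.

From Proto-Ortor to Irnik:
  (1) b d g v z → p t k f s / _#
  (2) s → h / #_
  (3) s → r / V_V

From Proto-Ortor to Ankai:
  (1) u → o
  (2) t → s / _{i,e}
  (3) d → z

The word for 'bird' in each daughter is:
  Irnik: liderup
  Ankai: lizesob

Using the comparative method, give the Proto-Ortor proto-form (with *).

*lidesub

Position 7: Irnik has p, Ankai has b. Ankai preserves b here (none of its changes turn any other segment into b), so the proto-segment is *b.
Position 5: Irnik has r, Ankai has s. Taking the neighbouring segments as reconstructed: Irnik r could go back to *s or *r; Ankai s can only go back to *s — the one source consistent with every daughter is *s.
Position 3: Irnik has d, Ankai has z. Irnik preserves d here (none of its changes turn any other segment into d), so the proto-segment is *d.
Verify the candidate proto-form against each daughter:
Irnik: start from *lidesub.
  rule 1 (final devoicing): lidesub → lidesup
  rule 2: no change — lidesup
  rule 3 (rhotacism): lidesup → liderup
  ⇒ Irnik liderup
Ankai: *lidesub > lidesob > lizesob  (by vowel merger, unconditioned shift)
No other proto-form is consistent with every reflex, so the reconstruction is *lidesub.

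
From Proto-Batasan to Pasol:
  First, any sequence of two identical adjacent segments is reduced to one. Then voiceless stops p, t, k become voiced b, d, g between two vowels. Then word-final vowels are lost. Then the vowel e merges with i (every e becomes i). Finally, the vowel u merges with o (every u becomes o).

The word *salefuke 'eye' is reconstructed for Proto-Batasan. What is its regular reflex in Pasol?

salifog

Pasol: *salefuke
  salefuke (rule 1 does not apply)
  salefuke → salefuge   [intervocalic voicing]
  salefuge → salefug   [apocope]
  salefug → salifug   [vowel merger]
  salifug → salifog   [vowel merger]
  giving Pasol salifog.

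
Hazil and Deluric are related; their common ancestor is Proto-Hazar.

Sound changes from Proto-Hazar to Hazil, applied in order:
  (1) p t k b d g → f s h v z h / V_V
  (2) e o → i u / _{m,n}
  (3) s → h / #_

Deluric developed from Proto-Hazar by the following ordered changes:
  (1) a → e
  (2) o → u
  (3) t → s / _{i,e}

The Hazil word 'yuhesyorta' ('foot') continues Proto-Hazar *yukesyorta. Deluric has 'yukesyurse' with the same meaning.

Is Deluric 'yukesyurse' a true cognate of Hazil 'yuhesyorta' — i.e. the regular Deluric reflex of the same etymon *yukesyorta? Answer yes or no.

yes

Derive the expected Deluric reflex of *yukesyorta:
Deluric: *yukesyorta > yukesyorte > yukesyurte > yukesyurse  (by vowel merger, vowel merger, palatalisation)
Deluric 'yukesyurse' matches the regular reflex exactly, so the pair is cognate.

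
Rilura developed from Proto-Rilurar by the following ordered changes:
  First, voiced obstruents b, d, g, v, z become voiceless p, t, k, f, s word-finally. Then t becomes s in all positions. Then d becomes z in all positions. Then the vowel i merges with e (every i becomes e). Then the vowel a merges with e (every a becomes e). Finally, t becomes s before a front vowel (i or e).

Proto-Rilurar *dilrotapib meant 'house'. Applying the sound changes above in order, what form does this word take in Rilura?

zelrosepep

Rilura: *dilrotapib > dilrotapip > dilrosapip > zilrosapip > zelrosapep > zelrosepep  (by final devoicing, unconditioned shift, unconditioned shift, vowel merger, vowel merger)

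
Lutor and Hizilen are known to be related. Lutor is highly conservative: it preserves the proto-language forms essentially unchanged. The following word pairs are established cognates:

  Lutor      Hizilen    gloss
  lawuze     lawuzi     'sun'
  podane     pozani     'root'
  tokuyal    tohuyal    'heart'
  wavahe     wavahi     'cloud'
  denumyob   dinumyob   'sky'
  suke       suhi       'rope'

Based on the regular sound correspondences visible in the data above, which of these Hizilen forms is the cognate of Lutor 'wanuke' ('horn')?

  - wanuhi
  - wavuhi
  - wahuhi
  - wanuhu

suke ~ suhi — Lutor k corresponds to Hizilen h between vowels (before a front vowel).
lawuze ~ lawuzi, podane ~ pozani — Lutor e corresponds to Hizilen i word-finally.
Applying these to Lutor 'wanuke':
  wanuke → wanuhe   (k→h between vowels (before a front vowel))
  wanuhe → wanuhi   (e→i word-finally)
So the Hizilen cognate is 'wanuhi'.

wanuhi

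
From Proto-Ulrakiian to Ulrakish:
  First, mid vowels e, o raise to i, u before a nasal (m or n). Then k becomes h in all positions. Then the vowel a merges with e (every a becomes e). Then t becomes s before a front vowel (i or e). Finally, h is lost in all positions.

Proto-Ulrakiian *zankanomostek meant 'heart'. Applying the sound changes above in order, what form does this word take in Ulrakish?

zenenumosse

Ulrakish: *zankanomostek
  zankanomostek → zankanumostek   [pre-nasal raising]
  zankanumostek → zanhanumosteh   [unconditioned shift]
  zanhanumosteh → zenhenumosteh   [vowel merger]
  zenhenumosteh → zenhenumosseh   [palatalisation]
  zenhenumosseh → zenenumosse   [h-loss]
  giving Ulrakish zenenumosse.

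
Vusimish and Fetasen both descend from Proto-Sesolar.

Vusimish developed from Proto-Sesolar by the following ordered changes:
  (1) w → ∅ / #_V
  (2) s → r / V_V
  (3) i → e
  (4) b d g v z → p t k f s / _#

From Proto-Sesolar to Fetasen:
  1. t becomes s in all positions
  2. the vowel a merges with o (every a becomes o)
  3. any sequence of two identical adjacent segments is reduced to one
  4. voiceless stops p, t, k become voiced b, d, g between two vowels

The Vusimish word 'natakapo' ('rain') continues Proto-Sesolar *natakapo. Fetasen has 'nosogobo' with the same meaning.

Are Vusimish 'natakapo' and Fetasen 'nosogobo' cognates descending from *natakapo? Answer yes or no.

yes

Derive the expected Fetasen reflex of *natakapo:
Fetasen: *natakapo > nasakapo > nosokopo > nosogobo  (by unconditioned shift, vowel merger, intervocalic voicing)
Fetasen 'nosogobo' matches the regular reflex exactly, so the pair is cognate.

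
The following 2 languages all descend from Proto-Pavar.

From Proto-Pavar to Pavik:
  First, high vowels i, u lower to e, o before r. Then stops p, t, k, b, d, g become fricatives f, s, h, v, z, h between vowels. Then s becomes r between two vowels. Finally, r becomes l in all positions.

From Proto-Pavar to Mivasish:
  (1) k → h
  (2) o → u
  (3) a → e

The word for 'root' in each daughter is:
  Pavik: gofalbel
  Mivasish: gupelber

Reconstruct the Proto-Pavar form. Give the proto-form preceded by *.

Position 8: Pavik has l, Mivasish has r. Mivasish preserves r here (none of its changes turn any other segment into r), so the proto-segment is *r.
Position 3: Pavik has f, Mivasish has p. Mivasish preserves p here (none of its changes turn any other segment into p), so the proto-segment is *p.
Verify the candidate proto-form against each daughter:
Pavik: *gopalber > gofalber > gofalbel  (by intervocalic lenition, unconditioned shift)
Mivasish: *gopalber > gupalber > gupelber  (by vowel merger, vowel merger)
Only *gopalber yields all of Pavik gofalbel, Mivasish gupelber.

*gopalber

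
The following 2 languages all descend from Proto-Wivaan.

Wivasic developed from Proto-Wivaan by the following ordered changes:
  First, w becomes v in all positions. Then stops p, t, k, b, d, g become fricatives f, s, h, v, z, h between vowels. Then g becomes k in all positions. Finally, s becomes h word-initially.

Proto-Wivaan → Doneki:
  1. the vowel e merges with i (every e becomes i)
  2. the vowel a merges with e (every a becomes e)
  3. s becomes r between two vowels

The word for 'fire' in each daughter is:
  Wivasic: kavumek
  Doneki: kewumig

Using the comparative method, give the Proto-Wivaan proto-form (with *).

*kawumeg

Position 2: Wivasic has a, Doneki has e. Wivasic preserves a here (none of its changes turn any other segment into a), so the proto-segment is *a.
Position 3: Wivasic has v, Doneki has w. Doneki preserves w here (none of its changes turn any other segment into w), so the proto-segment is *w.
This points to *kawumeg. Verify forward in each daughter:
Wivasic: *kawumeg
  kawumeg → kavumeg   [unconditioned shift]
  kavumeg (rule 2 does not apply)
  kavumeg → kavumek   [unconditioned shift]
  kavumek (rule 4 does not apply)
  giving Wivasic kavumek.
Doneki: start from *kawumeg.
  rule 1 (vowel merger): kawumeg → kawumig
  rule 2 (vowel merger): kawumig → kewumig
  rule 3: no change — kewumig
  ⇒ Doneki kewumig
*kawumeg is the unique common source.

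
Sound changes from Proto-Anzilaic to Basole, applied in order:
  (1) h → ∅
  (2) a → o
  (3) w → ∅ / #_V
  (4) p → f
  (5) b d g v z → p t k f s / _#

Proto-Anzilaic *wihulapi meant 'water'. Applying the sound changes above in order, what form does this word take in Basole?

Basole: *wihulapi > wiulapi > wiulopi > iulopi > iulofi  (by h-loss, vowel merger, glide loss, unconditioned shift)

iulofi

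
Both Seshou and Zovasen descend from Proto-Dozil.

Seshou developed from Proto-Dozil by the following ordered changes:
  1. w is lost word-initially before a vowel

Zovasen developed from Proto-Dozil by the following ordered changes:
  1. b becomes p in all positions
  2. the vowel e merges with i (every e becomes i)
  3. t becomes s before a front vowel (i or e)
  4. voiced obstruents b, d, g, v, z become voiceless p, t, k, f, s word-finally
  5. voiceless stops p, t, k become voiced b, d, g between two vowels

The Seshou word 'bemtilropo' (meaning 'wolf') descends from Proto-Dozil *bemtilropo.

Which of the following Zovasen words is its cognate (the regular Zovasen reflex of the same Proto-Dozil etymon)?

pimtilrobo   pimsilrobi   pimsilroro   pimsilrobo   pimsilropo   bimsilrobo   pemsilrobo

pimsilrobo

Zovasen: start from *bemtilropo.
  rule 1 (unconditioned shift): bemtilropo → pemtilropo
  rule 2 (vowel merger): pemtilropo → pimtilropo
  rule 3 (palatalisation): pimtilropo → pimsilropo
  rule 4: no change — pimsilropo
  rule 5 (intervocalic voicing): pimsilropo → pimsilrobo
  ⇒ Zovasen pimsilrobo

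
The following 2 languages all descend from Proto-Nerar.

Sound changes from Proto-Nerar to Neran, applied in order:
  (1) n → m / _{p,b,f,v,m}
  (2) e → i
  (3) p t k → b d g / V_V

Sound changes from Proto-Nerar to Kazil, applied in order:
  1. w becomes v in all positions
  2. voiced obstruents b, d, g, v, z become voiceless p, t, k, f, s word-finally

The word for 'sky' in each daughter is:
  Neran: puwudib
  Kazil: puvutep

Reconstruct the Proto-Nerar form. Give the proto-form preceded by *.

Position 3: Neran has w, Kazil has v. Neran preserves w here (none of its changes turn any other segment into w), so the proto-segment is *w.
Position 7: Neran has b, Kazil has p. Taking the neighbouring segments as reconstructed: Neran b can only go back to *b; Kazil p could go back to *p or *b — the one source consistent with every daughter is *b.
Position 5: Neran has d, Kazil has t. Taking the neighbouring segments as reconstructed: Neran d could go back to *t or *d; Kazil t can only go back to *t — the one source consistent with every daughter is *t.
Verify the candidate proto-form against each daughter:
Neran: *puwuteb
  puwuteb (rule 1 does not apply)
  puwuteb → puwutib   [vowel merger]
  puwutib → puwudib   [intervocalic voicing]
  giving Neran puwudib.
Kazil: *puwuteb > puvuteb > puvutep  (by unconditioned shift, final devoicing)
Only *puwuteb yields all of Neran puwudib, Kazil puvutep.

*puwuteb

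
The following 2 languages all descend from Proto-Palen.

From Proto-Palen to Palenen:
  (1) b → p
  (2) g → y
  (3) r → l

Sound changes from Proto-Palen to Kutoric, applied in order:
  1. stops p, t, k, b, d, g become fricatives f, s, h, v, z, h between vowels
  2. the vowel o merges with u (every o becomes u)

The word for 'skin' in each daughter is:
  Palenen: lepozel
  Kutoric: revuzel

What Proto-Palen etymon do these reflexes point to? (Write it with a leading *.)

*rebozel

Position 4: Palenen has o, Kutoric has u. Palenen preserves o here (none of its changes turn any other segment into o), so the proto-segment is *o.
Position 1: Palenen has l, Kutoric has r. Kutoric preserves r here (none of its changes turn any other segment into r), so the proto-segment is *r.
Continuing position by position gives *rebozel; check it forward:
Palenen: *rebozel > repozel > lepozel  (by unconditioned shift, unconditioned shift)
Kutoric: start from *rebozel.
  rule 1 (intervocalic lenition): rebozel → revozel
  rule 2 (vowel merger): revozel → revuzel
  ⇒ Kutoric revuzel
Only *rebozel yields all of Palenen lepozel, Kutoric revuzel.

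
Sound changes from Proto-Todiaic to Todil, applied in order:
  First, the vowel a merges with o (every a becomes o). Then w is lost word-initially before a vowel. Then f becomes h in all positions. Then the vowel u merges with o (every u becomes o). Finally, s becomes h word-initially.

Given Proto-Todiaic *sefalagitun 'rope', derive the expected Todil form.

hehologiton

Todil: start from *sefalagitun.
  rule 1 (vowel merger): sefalagitun → sefologitun
  rule 2: no change — sefologitun
  rule 3 (unconditioned shift): sefologitun → sehologitun
  rule 4 (vowel merger): sehologitun → sehologiton
  rule 5 (debuccalisation): sehologiton → hehologiton
  ⇒ Todil hehologiton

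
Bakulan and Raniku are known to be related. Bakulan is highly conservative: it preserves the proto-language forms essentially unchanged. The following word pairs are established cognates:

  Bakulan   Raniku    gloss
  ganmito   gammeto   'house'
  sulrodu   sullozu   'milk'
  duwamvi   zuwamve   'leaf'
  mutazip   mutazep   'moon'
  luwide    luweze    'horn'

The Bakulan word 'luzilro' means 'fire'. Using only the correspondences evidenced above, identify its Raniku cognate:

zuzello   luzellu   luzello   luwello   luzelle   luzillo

ganmito ~ gammeto, luwide ~ luweze — Bakulan i corresponds to Raniku e after a consonant, before a consonant other than r, m, n, p, b, f, v.
sulrodu ~ sullozu — Bakulan r corresponds to Raniku l after a consonant, before a back vowel.
Applying these to Bakulan 'luzilro':
  luzilro → luzelro   (i→e after a consonant, before a consonant other than r, m, n, p, b, f, v)
  luzelro → luzello   (r→l after a consonant, before a back vowel)
So the Raniku cognate is 'luzello'.

luzello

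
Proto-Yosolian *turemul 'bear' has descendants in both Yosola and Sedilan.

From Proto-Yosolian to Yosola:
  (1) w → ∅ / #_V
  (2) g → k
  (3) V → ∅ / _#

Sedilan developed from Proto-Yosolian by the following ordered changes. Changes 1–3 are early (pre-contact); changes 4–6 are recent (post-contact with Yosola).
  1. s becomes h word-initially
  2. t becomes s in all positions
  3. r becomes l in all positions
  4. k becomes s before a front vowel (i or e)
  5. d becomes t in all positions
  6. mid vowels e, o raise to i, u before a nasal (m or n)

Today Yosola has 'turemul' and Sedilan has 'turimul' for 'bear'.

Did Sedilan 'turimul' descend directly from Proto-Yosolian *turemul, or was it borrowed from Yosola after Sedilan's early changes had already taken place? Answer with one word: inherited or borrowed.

borrowed

If inherited, *turemul would pass through all of Sedilan's changes:
Sedilan: *turemul
  turemul (rule 1 does not apply)
  turemul → suremul   [unconditioned shift]
  suremul → sulemul   [unconditioned shift]
  sulemul (rule 4 does not apply)
  sulemul (rule 5 does not apply)
  sulemul → sulimul   [pre-nasal raising]
  giving Sedilan sulimul.
If borrowed from Yosola 'turemul' after the early changes, it would undergo only the recent ones:
  rule 4 (palatalisation): no change (turemul)
  rule 5 (unconditioned shift): no change (turemul)
  rule 6 (pre-nasal raising): turemul → turimul
  ⇒ as a loan: turimul
Sedilan 'turimul' matches the loan outcome 'turimul', not the inherited 'sulimul' — it skipped the early Sedilan changes, so it was borrowed from Yosola.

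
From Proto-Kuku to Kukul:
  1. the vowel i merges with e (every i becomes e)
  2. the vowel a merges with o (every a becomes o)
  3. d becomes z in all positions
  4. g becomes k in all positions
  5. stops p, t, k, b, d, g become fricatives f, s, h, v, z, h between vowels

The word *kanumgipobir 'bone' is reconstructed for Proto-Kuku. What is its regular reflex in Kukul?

Kukul: start from *kanumgipobir.
  rule 1 (vowel merger): kanumgipobir → kanumgepober
  rule 2 (vowel merger): kanumgepober → konumgepober
  rule 3: no change — konumgepober
  rule 4 (unconditioned shift): konumgepober → konumkepober
  rule 5 (intervocalic lenition): konumkepober → konumkefover
  ⇒ Kukul konumkefover

konumkefover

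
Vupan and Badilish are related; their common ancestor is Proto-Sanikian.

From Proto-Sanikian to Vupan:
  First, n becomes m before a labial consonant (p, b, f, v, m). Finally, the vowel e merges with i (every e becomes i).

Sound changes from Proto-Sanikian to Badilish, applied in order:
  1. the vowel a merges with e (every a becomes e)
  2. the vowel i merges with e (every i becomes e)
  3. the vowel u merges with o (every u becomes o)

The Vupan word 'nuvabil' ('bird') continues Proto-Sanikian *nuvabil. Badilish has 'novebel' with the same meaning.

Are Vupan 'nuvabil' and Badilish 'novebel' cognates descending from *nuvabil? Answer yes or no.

Derive the expected Badilish reflex of *nuvabil:
Badilish: *nuvabil > nuvebil > nuvebel > novebel  (by vowel merger, vowel merger, vowel merger)
Badilish 'novebel' matches the regular reflex exactly, so the pair is cognate.

yes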